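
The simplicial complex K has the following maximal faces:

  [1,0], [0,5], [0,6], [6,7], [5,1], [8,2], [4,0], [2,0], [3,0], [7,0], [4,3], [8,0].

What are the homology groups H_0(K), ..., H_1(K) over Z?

K has 9 vertices, 12 edges.
rank ∂_0 = 0, rank ∂_1 = 8 ⇒ b_0 = 9 − 0 − 8 = 1; all invariant factors of ∂_1 are 1 so no torsion. So H_0 = Z.
rank ∂_1 = 8, rank ∂_2 = 0 ⇒ b_1 = 12 − 8 − 0 = 4. So H_1 = Z^4.

H_0 = Z,  H_1 = Z^4.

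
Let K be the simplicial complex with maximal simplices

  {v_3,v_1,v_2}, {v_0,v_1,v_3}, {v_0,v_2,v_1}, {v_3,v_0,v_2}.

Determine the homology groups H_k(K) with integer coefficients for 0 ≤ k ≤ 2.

Take the total order v_0 < v_1 < v_2 < v_3 on the vertex set. Then K (dimension 2) consists of the simplices:

  0-simplices (4): [v_0], [v_1], [v_2], [v_3]
  1-simplices (6): [v_0,v_1], [v_0,v_2], [v_0,v_3], [v_1,v_2], [v_1,v_3], [v_2,v_3]
  2-simplices (4): [v_0,v_1,v_2], [v_0,v_1,v_3], [v_0,v_2,v_3], [v_1,v_2,v_3]

giving chain groups C_0 ≅ Z^4, C_1 ≅ Z^6, C_2 ≅ Z^4.

The boundary map ∂_1: C_1 → C_0 is given by ∂[p,q] = [q] − [p]. For instance
  ∂[v_1,v_3] = [v_3] − [v_1].
This gives a 4×6 integer matrix of rank 3; reducing to Smith normal form yields diagonal entries (1,1,1).

Boundary ∂_2: C_2 → C_1 sends each 2-simplex [p,q,r] to [q,r] − [p,r] + [p,q]. For instance
  ∂[v_0,v_2,v_3] = [v_2,v_3] − [v_0,v_3] + [v_0,v_2],
  ∂[v_0,v_1,v_3] = [v_1,v_3] − [v_0,v_3] + [v_0,v_1].
This gives a 6×4 integer matrix of rank 3; reducing to Smith normal form yields diagonal entries (1,1,1).

Computing H_k = (kernel of ∂_k) / (image of ∂_{k+1}):

  H_0: rank C_0 − rank ∂_1 = 4 − 3 = 1, and the invariant factors of ∂_1 are all 1, so H_0 ≅ Z.
  H_1: rank ker ∂_1 − rank ∂_2 = (6 − 3) − 3 = 0, and the invariant factors of ∂_2 are all 1, so H_1 ≅ 0.
  H_2: rank ker ∂_2 − rank ∂_3 = (4 − 3) − 0 = 1, and there is no ∂_3, so H_2 ≅ Z.

As a check, the Euler characteristic is 4 − 6 + 4 = 2, which agrees with 1 − 0 + 1 = 2.
(K is a triangulation of the 2-sphere S^2.)

H_0 ≅ Z,  H_1 = 0,  H_2 ≅ Z.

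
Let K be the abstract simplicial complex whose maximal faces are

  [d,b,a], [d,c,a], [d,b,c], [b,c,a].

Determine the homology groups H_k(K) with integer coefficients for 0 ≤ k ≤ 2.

We work with the vertex ordering a < b < c < d. The simplices of K, each written with vertices in increasing order, are:

  0-simplices (4): a, b, c, d
  1-simplices (6): ab, ac, ad, bc, bd, cd
  2-simplices (4): abc, abd, acd, bcd

Hence C_0 ≅ Z^4, C_1 ≅ Z^6, C_2 ≅ Z^4.

∂_1: C_1 → C_0 sends each edge [p,q] (with p < q) to q − p.
The resulting 4×6 matrix has rank 3, and its Smith normal form has invariant factors (1,1,1).

∂_2: C_2 → C_1 acts by ∂[p,q,r] = [q,r] − [p,r] + [p,q]. For instance
  ∂abd = bd − ad + ab,
  ∂bcd = cd − bd + bc.
As a 6×4 matrix over Z this has rank 3, with invariant factors (1,1,1).

Computing H_k = (kernel of ∂_k) / (image of ∂_{k+1}):

  H_0: rank C_0 − rank ∂_1 = 4 − 3 = 1, and the invariant factors of ∂_1 are all 1, so H_0 = Z.
  H_1: rank ker ∂_1 − rank ∂_2 = (6 − 3) − 3 = 0, and the invariant factors of ∂_2 are all 1, so H_1 = 0.
  H_2: rank ker ∂_2 − rank ∂_3 = (4 − 3) − 0 = 1, and there is no ∂_3, so H_2 = Z.

H_0 = Z,  H_1 = 0,  H_2 = Z.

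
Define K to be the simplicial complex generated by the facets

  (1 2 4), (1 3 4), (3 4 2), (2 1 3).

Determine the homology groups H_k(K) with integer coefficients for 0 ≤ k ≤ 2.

Fix the vertex order 1 < 2 < 3 < 4 and write every simplex with vertices in increasing order. Then dim K = 2 and the simplices of K are:

  0-simplices (4): [1], [2], [3], [4]
  1-simplices (6): [1,2], [1,3], [1,4], [2,3], [2,4], [3,4]
  2-simplices (4): [1,2,3], [1,2,4], [1,3,4], [2,3,4]

Hence C_0 ≅ Z^4, C_1 ≅ Z^6, C_2 ≅ Z^4.

The boundary map ∂_1: C_1 → C_0 sends each edge [p,q] (with p < q) to q − p. For instance
  ∂[3,4] = [4] − [3].
This gives a 4×6 integer matrix of rank 3; reducing to Smith normal form yields diagonal entries (1,1,1).

Boundary ∂_2: C_2 → C_1 maps a triangle to the signed sum of its edges. For instance
  ∂[1,3,4] = [3,4] − [1,4] + [1,3],
  ∂[2,3,4] = [3,4] − [2,4] + [2,3].
This gives a 6×4 integer matrix of rank 3; reducing to Smith normal form yields diagonal entries (1,1,1).

Now H_k = ker ∂_k / im ∂_{k+1}, so:

  H_0: rank C_0 − rank ∂_1 = 4 − 3 = 1, and the invariant factors of ∂_1 are all 1, so H_0 ≅ Z.
  H_1: rank ker ∂_1 − rank ∂_2 = (6 − 3) − 3 = 0, and the invariant factors of ∂_2 are all 1, so H_1 ≅ 0.
  H_2: rank ker ∂_2 − rank ∂_3 = (4 − 3) − 0 = 1, and there is no ∂_3, so H_2 ≅ Z.

H_0 ≅ Z,  H_1 = 0,  H_2 ≅ Z.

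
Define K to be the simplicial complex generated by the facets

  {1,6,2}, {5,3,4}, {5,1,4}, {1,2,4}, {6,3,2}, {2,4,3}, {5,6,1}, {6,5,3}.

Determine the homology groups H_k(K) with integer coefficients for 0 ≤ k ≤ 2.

H_0 = Z,  H_1 = 0,  H_2 = Z.

Order the vertices as 1 < 2 < 3 < 4 < 5 < 6. Listing each simplex with vertices in this order, K has dimension 2 with simplices:

  0-simplices (6): [1], [2], [3], [4], [5], [6]
  1-simplices (12): [1,2], [1,4], [1,5], [1,6], [2,3], [2,4], [2,6], [3,4], [3,5], [3,6], [4,5], [5,6]
  2-simplices (8): [1,2,4], [1,2,6], [1,4,5], [1,5,6], [2,3,4], [2,3,6], [3,4,5], [3,5,6]

so the chain groups are C_0 ≅ Z^6, C_1 ≅ Z^12, C_2 ≅ Z^8.

The boundary map ∂_1: C_1 → C_0 maps an edge to its endpoints' difference, ∂[p,q] = q − p. For instance
  ∂[3,6] = [6] − [3].
As a 6×12 matrix over Z this has rank 5, with invariant factors (1,1,1,1,1).

Boundary ∂_2: C_2 → C_1 sends each 2-simplex [p,q,r] to [q,r] − [p,r] + [p,q]. For instance
  ∂[2,3,6] = [3,6] − [2,6] + [2,3],
  ∂[3,5,6] = [5,6] − [3,6] + [3,5].
As a 12×8 matrix over Z this has rank 7, with invariant factors (1,1,1,1,1,1,1).

Reading off H_k = ker ∂_k / im ∂_{k+1}:

  H_0: rank C_0 − rank ∂_1 = 6 − 5 = 1, and the invariant factors of ∂_1 are all 1, so H_0 ≅ Z.
  H_1: rank ker ∂_1 − rank ∂_2 = (12 − 5) − 7 = 0, and the invariant factors of ∂_2 are all 1, so H_1 ≅ 0.
  H_2: rank ker ∂_2 − rank ∂_3 = (8 − 7) − 0 = 1, and there is no ∂_3, so H_2 ≅ Z.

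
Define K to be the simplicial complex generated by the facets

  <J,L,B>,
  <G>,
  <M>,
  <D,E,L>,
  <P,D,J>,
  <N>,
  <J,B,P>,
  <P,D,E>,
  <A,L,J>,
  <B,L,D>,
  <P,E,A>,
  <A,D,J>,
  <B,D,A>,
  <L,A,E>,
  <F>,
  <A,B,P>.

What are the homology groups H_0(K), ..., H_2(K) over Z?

H_0 ≅ Z^5,  H_1 ≅ Z/2Z,  H_2 = 0.

Fix the vertex order A < B < D < E < F < G < J < L < M < N < P and write every simplex with vertices in increasing order. Then dim K = 2 and the simplices of K are:

  0-simplices (11): A, B, D, E, F, G, J, L, M, N, P
  1-simplices (18): AB, AD, AE, AJ, AL, AP, BD, BJ, BL, BP, DE, DJ, DL, DP, EL, EP, JL, JP
  2-simplices (12): ABD, ABP, ADJ, AEL, AEP, AJL, BDL, BJL, BJP, DEL, DEP, DJP

Hence C_0 ≅ Z^11, C_1 ≅ Z^18, C_2 ≅ Z^12.

The boundary map ∂_1: C_1 → C_0 sends each edge [p,q] (with p < q) to q − p. For instance
  ∂AE = E − A.
The 11×18 boundary matrix has rank 6 and Smith normal form diag(1,1,1,1,1,1).

∂_2: C_2 → C_1 maps a triangle to the signed sum of its edges. For instance
  ∂ADJ = DJ − AJ + AD,
  ∂AJL = JL − AL + AJ.
This gives a 18×12 integer matrix of rank 12; reducing to Smith normal form yields diagonal entries (1,1,1,1,1,1,1,1,1,1,1,2).

Reading off H_k = ker ∂_k / im ∂_{k+1}:

  H_0: rank C_0 − rank ∂_1 = 11 − 6 = 5, and the invariant factors of ∂_1 are all 1, so H_0 = Z^5.
  H_1: rank ker ∂_1 − rank ∂_2 = (18 − 6) − 12 = 0, and ∂_2 has invariant factor 2 > 1, so H_1 = Z/2Z.
  H_2: rank ker ∂_2 − rank ∂_3 = (12 − 12) − 0 = 0, and there is no ∂_3, so H_2 = 0.

As a check, the Euler characteristic is 11 − 18 + 12 = 5, which agrees with 5 − 0 + 0 = 5.
(K is a triangulation of the disjoint union of the real projective plane RP^2 and a set of 4 points.)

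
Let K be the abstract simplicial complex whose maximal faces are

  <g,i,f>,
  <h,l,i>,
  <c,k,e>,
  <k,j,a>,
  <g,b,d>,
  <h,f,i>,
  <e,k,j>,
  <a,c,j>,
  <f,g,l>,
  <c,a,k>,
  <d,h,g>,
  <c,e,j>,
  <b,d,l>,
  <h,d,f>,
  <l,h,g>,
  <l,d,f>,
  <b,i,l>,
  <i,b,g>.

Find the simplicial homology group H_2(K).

H_2 = Z.

We work with the vertex ordering a < b < c < d < e < f < g < h < i < j < k < l. The simplices of K, each written with vertices in increasing order, are:

  0-simplices (12): a, b, c, d, e, f, g, h, i, j, k, l
  1-simplices (27): ac, aj, ak, bd, bg, bi, bl, ce, cj, ck, df, dg, dh, dl, ej, ek, fg, fh, fi, fl, gh, gi, gl, hi, hl, il, jk
  2-simplices (18): acj, ack, ajk, bdg, bdl, bgi, bil, cej, cek, dfh, dfl, dgh, ejk, fgi, fgl, fhi, ghl, hil

Hence C_0 ≅ Z^12, C_1 ≅ Z^27, C_2 ≅ Z^18.

The boundary map ∂_1: C_1 → C_0 maps an edge to its endpoints' difference, ∂[p,q] = q − p. For instance
  ∂fh = h − f.
The resulting 12×27 matrix has rank 10, and its Smith normal form has invariant factors (1,1,1,1,1,1,1,1,1,1).

Boundary ∂_2: C_2 → C_1 acts by ∂[p,q,r] = [q,r] − [p,r] + [p,q]. For instance
  ∂ajk = jk − ak + aj,
  ∂dfl = fl − dl + df.
The resulting 27×18 matrix has rank 17, and its Smith normal form has invariant factors (1,1,1,1,1,1,1,1,1,1,1,1,1,1,1,1,2).

Computing H_k = (kernel of ∂_k) / (image of ∂_{k+1}):

  H_2: rank ker ∂_2 − rank ∂_3 = (18 − 17) − 0 = 1, and there is no ∂_3, so H_2 = Z.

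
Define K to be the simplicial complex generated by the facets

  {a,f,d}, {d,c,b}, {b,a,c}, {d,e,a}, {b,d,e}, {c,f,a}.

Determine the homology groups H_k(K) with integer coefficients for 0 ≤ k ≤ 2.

H_0 = Z,  H_1 = Z,  H_2 = 0.

Order the vertices as a < b < c < d < e < f. Listing each simplex with vertices in this order, K has dimension 2 with simplices:

  0-simplices (6): a, b, c, d, e, f
  1-simplices (12): ab, ac, ad, ae, af, bc, bd, be, cd, cf, de, df
  2-simplices (6): abc, acf, ade, adf, bcd, bde

giving chain groups C_0 ≅ Z^6, C_1 ≅ Z^12, C_2 ≅ Z^6.

Boundary ∂_1: C_1 → C_0 is given by ∂[p,q] = [q] − [p].
The resulting 6×12 matrix has rank 5, and its Smith normal form has invariant factors (1,1,1,1,1).

∂_2: C_2 → C_1 acts by ∂[p,q,r] = [q,r] − [p,r] + [p,q]. For instance
  ∂ade = de − ae + ad,
  ∂adf = df − af + ad.
The 12×6 boundary matrix has rank 6 and Smith normal form diag(1,1,1,1,1,1).

Computing H_k = (kernel of ∂_k) / (image of ∂_{k+1}):

  H_0: rank C_0 − rank ∂_1 = 6 − 5 = 1, and the invariant factors of ∂_1 are all 1, so H_0 = Z.
  H_1: rank ker ∂_1 − rank ∂_2 = (12 − 5) − 6 = 1, and the invariant factors of ∂_2 are all 1, so H_1 = Z.
  H_2: rank ker ∂_2 − rank ∂_3 = (6 − 6) − 0 = 0, and there is no ∂_3, so H_2 = 0.

As a check, the Euler characteristic is 6 − 12 + 6 = 0, which agrees with 1 − 1 + 0 = 0.
(K is a triangulation of the cylinder S^1 x I.)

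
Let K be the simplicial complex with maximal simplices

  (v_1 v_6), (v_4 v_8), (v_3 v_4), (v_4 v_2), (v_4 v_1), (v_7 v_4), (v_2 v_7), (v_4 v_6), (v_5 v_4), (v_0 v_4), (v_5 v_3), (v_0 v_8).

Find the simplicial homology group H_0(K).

Take the total order v_0 < v_1 < v_2 < v_3 < v_4 < v_5 < v_6 < v_7 < v_8 on the vertex set. Then K (dimension 1) consists of the simplices:

  0-simplices (9): [v_0], [v_1], [v_2], [v_3], [v_4], [v_5], [v_6], [v_7], [v_8]
  1-simplices (12): [v_0,v_4], [v_0,v_8], [v_1,v_4], [v_1,v_6], [v_2,v_4], [v_2,v_7], [v_3,v_4], [v_3,v_5], [v_4,v_5], [v_4,v_6], [v_4,v_7], [v_4,v_8]

Hence C_0 ≅ Z^9, C_1 ≅ Z^12.

∂_1: C_1 → C_0 sends each edge [p,q] (with p < q) to q − p. For instance
  ∂[v_4,v_7] = [v_7] − [v_4].
The 9×12 boundary matrix has rank 8 and Smith normal form diag(1,1,1,1,1,1,1,1).

Reading off H_k = ker ∂_k / im ∂_{k+1}:

  H_0: rank C_0 − rank ∂_1 = 9 − 8 = 1, and the invariant factors of ∂_1 are all 1, so H_0 ≅ Z.

H_0 = Z.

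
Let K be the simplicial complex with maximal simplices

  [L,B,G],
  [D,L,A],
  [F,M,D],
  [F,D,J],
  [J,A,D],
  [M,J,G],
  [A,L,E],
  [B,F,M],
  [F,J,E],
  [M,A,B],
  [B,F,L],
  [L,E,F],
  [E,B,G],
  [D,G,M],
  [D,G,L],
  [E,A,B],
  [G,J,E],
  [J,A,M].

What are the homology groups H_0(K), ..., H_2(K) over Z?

Take the total order A < B < D < E < F < G < J < L < M on the vertex set. Then K (dimension 2) consists of the simplices:

  0-simplices (9): A, B, D, E, F, G, J, L, M
  1-simplices (27): AB, AD, AE, AJ, AL, AM, BE, BF, BG, BL, BM, DF, DG, DJ, DL, DM, EF, EG, EJ, EL, FJ, FL, FM, GJ, GL, GM, JM
  2-simplices (18): ABE, ABM, ADJ, ADL, AEL, AJM, BEG, BFL, BFM, BGL, DFJ, DFM, DGL, DGM, EFJ, EFL, EGJ, GJM

so the chain groups are C_0 ≅ Z^9, C_1 ≅ Z^27, C_2 ≅ Z^18.

∂_1: C_1 → C_0 maps an edge to its endpoints' difference, ∂[p,q] = q − p. For instance
  ∂FL = L − F.
The 9×27 boundary matrix has rank 8 and Smith normal form diag(1,1,1,1,1,1,1,1).

∂_2: C_2 → C_1 sends each 2-simplex [p,q,r] to [q,r] − [p,r] + [p,q]. For instance
  ∂BGL = GL − BL + BG,
  ∂GJM = JM − GM + GJ.
The 27×18 boundary matrix has rank 18 and Smith normal form diag(1,1,1,1,1,1,1,1,1,1,1,1,1,1,1,1,1,2).

From H_k ≅ ker(∂_k) / im(∂_{k+1}) we obtain:

  H_0: rank C_0 − rank ∂_1 = 9 − 8 = 1, and the invariant factors of ∂_1 are all 1, so H_0 ≅ Z.
  H_1: rank ker ∂_1 − rank ∂_2 = (27 − 8) − 18 = 1, and ∂_2 has invariant factor 2 > 1, so H_1 ≅ Z ⊕ Z/2.
  H_2: rank ker ∂_2 − rank ∂_3 = (18 − 18) − 0 = 0, and there is no ∂_3, so H_2 ≅ 0.

As a check, the Euler characteristic is 9 − 27 + 18 = 0, which agrees with 1 − 1 + 0 = 0.

H_0 ≅ Z,  H_1 ≅ Z ⊕ Z/2,  H_2 = 0.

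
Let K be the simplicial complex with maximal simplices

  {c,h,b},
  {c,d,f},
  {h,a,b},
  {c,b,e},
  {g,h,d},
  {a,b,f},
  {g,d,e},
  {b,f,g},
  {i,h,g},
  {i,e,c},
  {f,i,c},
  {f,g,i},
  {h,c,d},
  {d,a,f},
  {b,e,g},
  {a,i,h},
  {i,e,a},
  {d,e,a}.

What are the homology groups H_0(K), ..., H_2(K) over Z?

H_0 = Z,  H_1 = Z^2,  H_2 = Z.

K has 9 vertices, 27 edges, 18 triangles.
rank ∂_0 = 0, rank ∂_1 = 8 ⇒ b_0 = 9 − 0 − 8 = 1; all invariant factors of ∂_1 are 1 so no torsion. So H_0 ≅ Z.
rank ∂_1 = 8, rank ∂_2 = 17 ⇒ b_1 = 27 − 8 − 17 = 2; all invariant factors of ∂_2 are 1 so no torsion. So H_1 ≅ Z^2.
rank ∂_2 = 17, rank ∂_3 = 0 ⇒ b_2 = 18 − 17 − 0 = 1. So H_2 ≅ Z.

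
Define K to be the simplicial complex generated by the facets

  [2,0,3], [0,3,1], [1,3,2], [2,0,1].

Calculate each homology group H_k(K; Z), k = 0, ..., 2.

H_0 ≅ Z,  H_1 = 0,  H_2 ≅ Z.

Take the total order 0 < 1 < 2 < 3 on the vertex set. Then K (dimension 2) consists of the simplices:

  0-simplices (4): [0], [1], [2], [3]
  1-simplices (6): [0,1], [0,2], [0,3], [1,2], [1,3], [2,3]
  2-simplices (4): [0,1,2], [0,1,3], [0,2,3], [1,2,3]

so the chain groups are C_0 ≅ Z^4, C_1 ≅ Z^6, C_2 ≅ Z^4.

The boundary map ∂_1: C_1 → C_0 maps an edge to its endpoints' difference, ∂[p,q] = q − p. For instance
  ∂[1,3] = [3] − [1].
This gives a 4×6 integer matrix of rank 3; reducing to Smith normal form yields diagonal entries (1,1,1).

∂_2: C_2 → C_1 sends each 2-simplex [p,q,r] to [q,r] − [p,r] + [p,q]. For instance
  ∂[0,1,2] = [1,2] − [0,2] + [0,1],
  ∂[0,2,3] = [2,3] − [0,3] + [0,2].
The resulting 6×4 matrix has rank 3, and its Smith normal form has invariant factors (1,1,1).

From H_k ≅ ker(∂_k) / im(∂_{k+1}) we obtain:

  H_0: rank C_0 − rank ∂_1 = 4 − 3 = 1, and the invariant factors of ∂_1 are all 1, so H_0 ≅ Z.
  H_1: rank ker ∂_1 − rank ∂_2 = (6 − 3) − 3 = 0, and the invariant factors of ∂_2 are all 1, so H_1 ≅ 0.
  H_2: rank ker ∂_2 − rank ∂_3 = (4 − 3) − 0 = 1, and there is no ∂_3, so H_2 ≅ Z.

(K is a triangulation of the 2-sphere S^2.)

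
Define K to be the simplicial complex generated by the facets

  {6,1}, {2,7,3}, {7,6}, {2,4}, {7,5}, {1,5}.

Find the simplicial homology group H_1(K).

We work with the vertex ordering 1 < 2 < 3 < 4 < 5 < 6 < 7. The simplices of K, each written with vertices in increasing order, are:

  0-simplices (7): [1], [2], [3], [4], [5], [6], [7]
  1-simplices (8): [1,5], [1,6], [2,3], [2,4], [2,7], [3,7], [5,7], [6,7]
  2-simplices (1): [2,3,7]

so the chain groups are C_0 ≅ Z^7, C_1 ≅ Z^8, C_2 ≅ Z^1.

∂_1: C_1 → C_0 sends each edge [p,q] (with p < q) to q − p. For instance
  ∂[1,5] = [5] − [1].
This gives a 7×8 integer matrix of rank 6; reducing to Smith normal form yields diagonal entries (1,1,1,1,1,1).

The boundary map ∂_2: C_2 → C_1 maps a triangle to the signed sum of its edges. For instance
  ∂[2,3,7] = [3,7] − [2,7] + [2,3].
As a 8×1 matrix over Z this has rank 1, with invariant factors (1).

Computing H_k = (kernel of ∂_k) / (image of ∂_{k+1}):

  H_1: rank ker ∂_1 − rank ∂_2 = (8 − 6) − 1 = 1, and the invariant factors of ∂_2 are all 1, so H_1 = Z.

H_1 ≅ Z.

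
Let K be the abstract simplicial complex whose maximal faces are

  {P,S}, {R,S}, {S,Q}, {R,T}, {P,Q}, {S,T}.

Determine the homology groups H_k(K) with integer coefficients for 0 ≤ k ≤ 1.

H_0 = Z,  H_1 = Z^2.

Fix the vertex order P < Q < R < S < T and write every simplex with vertices in increasing order. Then dim K = 1 and the simplices of K are:

  0-simplices (5): P, Q, R, S, T
  1-simplices (6): PQ, PS, QS, RS, RT, ST

Hence C_0 ≅ Z^5, C_1 ≅ Z^6.

∂_1: C_1 → C_0 is given by ∂[p,q] = [q] − [p]. For instance
  ∂RS = S − R.
The 5×6 boundary matrix has rank 4 and Smith normal form diag(1,1,1,1).

Reading off H_k = ker ∂_k / im ∂_{k+1}:

  H_0: rank C_0 − rank ∂_1 = 5 − 4 = 1, and the invariant factors of ∂_1 are all 1, so H_0 ≅ Z.
  H_1: rank ker ∂_1 − rank ∂_2 = (6 − 4) − 0 = 2, and there is no ∂_2, so H_1 ≅ Z^2.

(K is a triangulation of a wedge of 2 circles.)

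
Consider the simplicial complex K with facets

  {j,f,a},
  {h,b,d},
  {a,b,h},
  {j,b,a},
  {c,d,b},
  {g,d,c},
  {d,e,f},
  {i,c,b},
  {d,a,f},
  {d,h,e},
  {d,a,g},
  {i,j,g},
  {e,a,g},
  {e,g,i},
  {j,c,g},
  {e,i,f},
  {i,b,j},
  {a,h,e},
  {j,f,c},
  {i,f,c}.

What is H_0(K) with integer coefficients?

We work with the vertex ordering a < b < c < d < e < f < g < h < i < j. The simplices of K, each written with vertices in increasing order, are:

  0-simplices (10): a, b, c, d, e, f, g, h, i, j
  1-simplices (30): ab, ad, ae, af, ag, ah, aj, bc, bd, bh, bi, bj, cd, cf, cg, ci, cj, de, df, dg, dh, ef, eg, eh, ei, fi, fj, gi, gj, ij
  2-simplices (20): abh, abj, adf, adg, aeg, aeh, afj, bcd, bci, bdh, bij, cdg, cfi, cfj, cgj, def, deh, efi, egi, gij

so the chain groups are C_0 ≅ Z^10, C_1 ≅ Z^30, C_2 ≅ Z^20.

Boundary ∂_1: C_1 → C_0 sends each edge [p,q] (with p < q) to q − p.
This gives a 10×30 integer matrix of rank 9; reducing to Smith normal form yields diagonal entries (1,1,1,1,1,1,1,1,1).

Boundary ∂_2: C_2 → C_1 maps a triangle to the signed sum of its edges. For instance
  ∂cgj = gj − cj + cg,
  ∂egi = gi − ei + eg.
The resulting 30×20 matrix has rank 20, and its Smith normal form has invariant factors (1,1,1,1,1,1,1,1,1,1,1,1,1,1,1,1,1,1,1,2).

Now H_k = ker ∂_k / im ∂_{k+1}, so:

  H_0: rank C_0 − rank ∂_1 = 10 − 9 = 1, and the invariant factors of ∂_1 are all 1, so H_0 ≅ Z.

(K is a triangulation of the Klein bottle.)

H_0 = Z.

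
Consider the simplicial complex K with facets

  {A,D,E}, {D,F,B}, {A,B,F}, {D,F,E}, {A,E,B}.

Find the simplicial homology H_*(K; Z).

H_0 = Z,  H_1 = Z,  H_2 = 0.

Order the vertices as A < B < D < E < F. Listing each simplex with vertices in this order, K has dimension 2 with simplices:

  0-simplices (5): A, B, D, E, F
  1-simplices (10): AB, AD, AE, AF, BD, BE, BF, DE, DF, EF
  2-simplices (5): ABE, ABF, ADE, BDF, DEF

so the chain groups are C_0 ≅ Z^5, C_1 ≅ Z^10, C_2 ≅ Z^5.

∂_1: C_1 → C_0 sends each edge [p,q] (with p < q) to q − p. For instance
  ∂BD = D − B.
The resulting 5×10 matrix has rank 4, and its Smith normal form has invariant factors (1,1,1,1).

The boundary map ∂_2: C_2 → C_1 maps a triangle to the signed sum of its edges. For instance
  ∂ABF = BF − AF + AB,
  ∂BDF = DF − BF + BD.
As a 10×5 matrix over Z this has rank 5, with invariant factors (1,1,1,1,1).

From H_k ≅ ker(∂_k) / im(∂_{k+1}) we obtain:

  H_0: rank C_0 − rank ∂_1 = 5 − 4 = 1, and the invariant factors of ∂_1 are all 1, so H_0 ≅ Z.
  H_1: rank ker ∂_1 − rank ∂_2 = (10 − 4) − 5 = 1, and the invariant factors of ∂_2 are all 1, so H_1 ≅ Z.
  H_2: rank ker ∂_2 − rank ∂_3 = (5 − 5) − 0 = 0, and there is no ∂_3, so H_2 ≅ 0.

As a check, the Euler characteristic is 5 − 10 + 5 = 0, which agrees with 1 − 1 + 0 = 0.
(K is a triangulation of the Möbius band.)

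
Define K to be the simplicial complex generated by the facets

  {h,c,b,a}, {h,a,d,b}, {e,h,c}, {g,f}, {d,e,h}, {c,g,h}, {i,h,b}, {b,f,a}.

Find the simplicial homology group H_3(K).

Take the total order a < b < c < d < e < f < g < h < i on the vertex set. Then K (dimension 3) consists of the simplices:

  0-simplices (9): a, b, c, d, e, f, g, h, i
  1-simplices (19): ab, ac, ad, af, ah, bc, bd, bf, bh, bi, ce, cg, ch, de, dh, eh, fg, gh, hi
  2-simplices (12): abc, abd, abf, abh, ach, adh, bch, bdh, bhi, ceh, cgh, deh
  3-simplices (2): abch, abdh

so the chain groups are C_0 ≅ Z^9, C_1 ≅ Z^19, C_2 ≅ Z^12, C_3 ≅ Z^2.

Boundary ∂_1: C_1 → C_0 is given by ∂[p,q] = [q] − [p].
This gives a 9×19 integer matrix of rank 8; reducing to Smith normal form yields diagonal entries (1,1,1,1,1,1,1,1).

The boundary map ∂_2: C_2 → C_1 maps a triangle to the signed sum of its edges. For instance
  ∂bch = ch − bh + bc,
  ∂cgh = gh − ch + cg.
The 19×12 boundary matrix has rank 10 and Smith normal form diag(1,1,1,1,1,1,1,1,1,1).

The boundary map ∂_3: C_3 → C_2 sends each 3-simplex σ to the alternating sum Σ_i (−1)^i (σ with its i-th vertex removed). For instance
  ∂abdh = bdh − adh + abh − abd,
  ∂abch = bch − ach + abh − abc.
As a 12×2 matrix over Z this has rank 2, with invariant factors (1,1).

Computing H_k = (kernel of ∂_k) / (image of ∂_{k+1}):

  H_3: rank ker ∂_3 − rank ∂_4 = (2 − 2) − 0 = 0, and there is no ∂_4, so H_3 = 0.

H_3 ≅ 0.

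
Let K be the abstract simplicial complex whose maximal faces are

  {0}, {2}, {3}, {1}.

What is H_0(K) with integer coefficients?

H_0 = Z^4.

K has 4 vertices.
rank ∂_0 = 0, rank ∂_1 = 0 ⇒ b_0 = 4 − 0 − 0 = 4. So H_0 ≅ Z^4.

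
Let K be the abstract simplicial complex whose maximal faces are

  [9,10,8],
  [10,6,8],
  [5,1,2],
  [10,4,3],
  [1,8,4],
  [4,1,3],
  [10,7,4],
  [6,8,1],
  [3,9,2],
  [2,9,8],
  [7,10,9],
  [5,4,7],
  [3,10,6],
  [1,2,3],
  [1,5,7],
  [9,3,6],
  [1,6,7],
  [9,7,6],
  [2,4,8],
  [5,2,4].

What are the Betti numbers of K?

b_0 = 1, b_1 = 1, b_2 = 0.

Take the total order 1 < 2 < 3 < 4 < 5 < 6 < 7 < 8 < 9 < 10 on the vertex set. Then K (dimension 2) consists of the simplices:

  0-simplices (10): [1], [2], [3], [4], [5], [6], [7], [8], [9], [10]
  1-simplices (30): (30 of them)
  2-simplices (20): (20 of them)

so the chain groups are C_0 ≅ Z^10, C_1 ≅ Z^30, C_2 ≅ Z^20.

∂_1: C_1 → C_0 maps an edge to its endpoints' difference, ∂[p,q] = q − p.
The 10×30 boundary matrix has rank 9 and Smith normal form diag(1,1,1,1,1,1,1,1,1).

∂_2: C_2 → C_1 acts by ∂[p,q,r] = [q,r] − [p,r] + [p,q]. For instance
  ∂[8,9,10] = [9,10] − [8,10] + [8,9],
  ∂[1,3,4] = [3,4] − [1,4] + [1,3].
The resulting 30×20 matrix has rank 20, and its Smith normal form has invariant factors (1,1,1,1,1,1,1,1,1,1,1,1,1,1,1,1,1,1,1,2).

Reading off H_k = ker ∂_k / im ∂_{k+1}:

  H_0: rank C_0 − rank ∂_1 = 10 − 9 = 1, and the invariant factors of ∂_1 are all 1, so H_0 ≅ Z.
  H_1: rank ker ∂_1 − rank ∂_2 = (30 − 9) − 20 = 1, and ∂_2 has invariant factor 2 > 1, so H_1 ≅ Z ⊕ Z/2.
  H_2: rank ker ∂_2 − rank ∂_3 = (20 − 20) − 0 = 0, and there is no ∂_3, so H_2 ≅ 0.

(K is a triangulation of the Klein bottle.)

Hence the Betti numbers are b_0 = 1, b_1 = 1, b_2 = 0.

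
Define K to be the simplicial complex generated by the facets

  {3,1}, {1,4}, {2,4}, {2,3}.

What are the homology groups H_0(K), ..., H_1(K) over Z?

H_0 = Z,  H_1 = Z.

Take the total order 1 < 2 < 3 < 4 on the vertex set. Then K (dimension 1) consists of the simplices:

  0-simplices (4): [1], [2], [3], [4]
  1-simplices (4): [1,3], [1,4], [2,3], [2,4]

Hence C_0 ≅ Z^4, C_1 ≅ Z^4.

∂_1: C_1 → C_0 maps an edge to its endpoints' difference, ∂[p,q] = q − p. For instance
  ∂[1,4] = [4] − [1].
As a 4×4 matrix over Z this has rank 3, with invariant factors (1,1,1).

From H_k ≅ ker(∂_k) / im(∂_{k+1}) we obtain:

  H_0: rank C_0 − rank ∂_1 = 4 − 3 = 1, and the invariant factors of ∂_1 are all 1, so H_0 ≅ Z.
  H_1: rank ker ∂_1 − rank ∂_2 = (4 − 3) − 0 = 1, and there is no ∂_2, so H_1 ≅ Z.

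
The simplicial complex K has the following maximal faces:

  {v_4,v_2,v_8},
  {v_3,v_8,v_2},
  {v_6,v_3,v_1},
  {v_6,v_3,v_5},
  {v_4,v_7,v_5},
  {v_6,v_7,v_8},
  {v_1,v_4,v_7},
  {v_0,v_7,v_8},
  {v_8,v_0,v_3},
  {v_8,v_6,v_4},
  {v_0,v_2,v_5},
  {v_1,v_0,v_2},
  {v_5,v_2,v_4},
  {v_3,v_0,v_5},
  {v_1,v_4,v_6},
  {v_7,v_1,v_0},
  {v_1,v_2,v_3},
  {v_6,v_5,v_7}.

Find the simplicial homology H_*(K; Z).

H_0 = Z,  H_1 = Z ⊕ Z_2,  H_2 = 0.

Fix the vertex order v_0 < v_1 < v_2 < v_3 < v_4 < v_5 < v_6 < v_7 < v_8 and write every simplex with vertices in increasing order. Then dim K = 2 and the simplices of K are:

  0-simplices (9): [v_0], [v_1], [v_2], [v_3], [v_4], [v_5], [v_6], [v_7], [v_8]
  1-simplices (27): (27 of them)
  2-simplices (18): (18 of them)

giving chain groups C_0 ≅ Z^9, C_1 ≅ Z^27, C_2 ≅ Z^18.

Boundary ∂_1: C_1 → C_0 is given by ∂[p,q] = [q] − [p]. For instance
  ∂[v_4,v_6] = [v_6] − [v_4].
The resulting 9×27 matrix has rank 8, and its Smith normal form has invariant factors (1,1,1,1,1,1,1,1).

The boundary map ∂_2: C_2 → C_1 acts by ∂[p,q,r] = [q,r] − [p,r] + [p,q]. For instance
  ∂[v_0,v_3,v_8] = [v_3,v_8] − [v_0,v_8] + [v_0,v_3],
  ∂[v_0,v_7,v_8] = [v_7,v_8] − [v_0,v_8] + [v_0,v_7].
This gives a 27×18 integer matrix of rank 18; reducing to Smith normal form yields diagonal entries (1,1,1,1,1,1,1,1,1,1,1,1,1,1,1,1,1,2).

Computing H_k = (kernel of ∂_k) / (image of ∂_{k+1}):

  H_0: rank C_0 − rank ∂_1 = 9 − 8 = 1, and the invariant factors of ∂_1 are all 1, so H_0 ≅ Z.
  H_1: rank ker ∂_1 − rank ∂_2 = (27 − 8) − 18 = 1, and ∂_2 has invariant factor 2 > 1, so H_1 ≅ Z ⊕ Z_2.
  H_2: rank ker ∂_2 − rank ∂_3 = (18 − 18) − 0 = 0, and there is no ∂_3, so H_2 ≅ 0.

As a check, the Euler characteristic is 9 − 27 + 18 = 0, which agrees with 1 − 1 + 0 = 0.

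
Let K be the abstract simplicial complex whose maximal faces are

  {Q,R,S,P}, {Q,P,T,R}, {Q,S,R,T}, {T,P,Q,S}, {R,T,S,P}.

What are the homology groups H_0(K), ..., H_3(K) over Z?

Fix the vertex order P < Q < R < S < T and write every simplex with vertices in increasing order. Then dim K = 3 and the simplices of K are:

  0-simplices (5): P, Q, R, S, T
  1-simplices (10): PQ, PR, PS, PT, QR, QS, QT, RS, RT, ST
  2-simplices (10): PQR, PQS, PQT, PRS, PRT, PST, QRS, QRT, QST, RST
  3-simplices (5): PQRS, PQRT, PQST, PRST, QRST

so the chain groups are C_0 ≅ Z^5, C_1 ≅ Z^10, C_2 ≅ Z^10, C_3 ≅ Z^5.

Boundary ∂_1: C_1 → C_0 sends each edge [p,q] (with p < q) to q − p. For instance
  ∂QR = R − Q.
This gives a 5×10 integer matrix of rank 4; reducing to Smith normal form yields diagonal entries (1,1,1,1).

Boundary ∂_2: C_2 → C_1 acts by ∂[p,q,r] = [q,r] − [p,r] + [p,q]. For instance
  ∂PRS = RS − PS + PR,
  ∂PQT = QT − PT + PQ.
This gives a 10×10 integer matrix of rank 6; reducing to Smith normal form yields diagonal entries (1,1,1,1,1,1).

∂_3: C_3 → C_2 sends each 3-simplex σ to the alternating sum Σ_i (−1)^i (σ with its i-th vertex removed). For instance
  ∂PQRT = QRT − PRT + PQT − PQR,
  ∂PQST = QST − PST + PQT − PQS.
As a 10×5 matrix over Z this has rank 4, with invariant factors (1,1,1,1).

Reading off H_k = ker ∂_k / im ∂_{k+1}:

  H_0: rank C_0 − rank ∂_1 = 5 − 4 = 1, and the invariant factors of ∂_1 are all 1, so H_0 = Z.
  H_1: rank ker ∂_1 − rank ∂_2 = (10 − 4) − 6 = 0, and the invariant factors of ∂_2 are all 1, so H_1 = 0.
  H_2: rank ker ∂_2 − rank ∂_3 = (10 − 6) − 4 = 0, and the invariant factors of ∂_3 are all 1, so H_2 = 0.
  H_3: rank ker ∂_3 − rank ∂_4 = (5 − 4) − 0 = 1, and there is no ∂_4, so H_3 = Z.

(K is a triangulation of the 3-sphere S^3.)

H_0 = Z,  H_1 = 0,  H_2 = 0,  H_3 = Z.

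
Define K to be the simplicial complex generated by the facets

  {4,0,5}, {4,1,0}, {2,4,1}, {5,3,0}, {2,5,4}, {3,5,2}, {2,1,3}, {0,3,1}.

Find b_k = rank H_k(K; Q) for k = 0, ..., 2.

b_0 = 1, b_1 = 0, b_2 = 1.

Fix the vertex order 0 < 1 < 2 < 3 < 4 < 5 and write every simplex with vertices in increasing order. Then dim K = 2 and the simplices of K are:

  0-simplices (6): [0], [1], [2], [3], [4], [5]
  1-simplices (12): [0,1], [0,3], [0,4], [0,5], [1,2], [1,3], [1,4], [2,3], [2,4], [2,5], [3,5], [4,5]
  2-simplices (8): [0,1,3], [0,1,4], [0,3,5], [0,4,5], [1,2,3], [1,2,4], [2,3,5], [2,4,5]

giving chain groups C_0 ≅ Z^6, C_1 ≅ Z^12, C_2 ≅ Z^8.

Boundary ∂_1: C_1 → C_0 is given by ∂[p,q] = [q] − [p].
The 6×12 boundary matrix has rank 5 and Smith normal form diag(1,1,1,1,1).

The boundary map ∂_2: C_2 → C_1 maps a triangle to the signed sum of its edges. For instance
  ∂[1,2,3] = [2,3] − [1,3] + [1,2],
  ∂[0,1,3] = [1,3] − [0,3] + [0,1].
The resulting 12×8 matrix has rank 7, and its Smith normal form has invariant factors (1,1,1,1,1,1,1).

From H_k ≅ ker(∂_k) / im(∂_{k+1}) we obtain:

  H_0: rank C_0 − rank ∂_1 = 6 − 5 = 1, and the invariant factors of ∂_1 are all 1, so H_0 = Z.
  H_1: rank ker ∂_1 − rank ∂_2 = (12 − 5) − 7 = 0, and the invariant factors of ∂_2 are all 1, so H_1 = 0.
  H_2: rank ker ∂_2 − rank ∂_3 = (8 − 7) − 0 = 1, and there is no ∂_3, so H_2 = Z.

(K is a triangulation of the 2-sphere S^2.)

Hence the Betti numbers are b_0 = 1, b_1 = 0, b_2 = 1.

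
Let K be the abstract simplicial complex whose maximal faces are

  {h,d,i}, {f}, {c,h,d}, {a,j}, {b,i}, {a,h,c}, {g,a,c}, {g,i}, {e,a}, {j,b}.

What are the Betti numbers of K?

b_0 = 2, b_1 = 2, b_2 = 0.

Fix the vertex order a < b < c < d < e < f < g < h < i < j and write every simplex with vertices in increasing order. Then dim K = 2 and the simplices of K are:

  0-simplices (10): a, b, c, d, e, f, g, h, i, j
  1-simplices (14): ac, ae, ag, ah, aj, bi, bj, cd, cg, ch, dh, di, gi, hi
  2-simplices (4): acg, ach, cdh, dhi

Hence C_0 ≅ Z^10, C_1 ≅ Z^14, C_2 ≅ Z^4.

Boundary ∂_1: C_1 → C_0 is given by ∂[p,q] = [q] − [p].
As a 10×14 matrix over Z this has rank 8, with invariant factors (1,1,1,1,1,1,1,1).

∂_2: C_2 → C_1 acts by ∂[p,q,r] = [q,r] − [p,r] + [p,q]. For instance
  ∂ach = ch − ah + ac,
  ∂dhi = hi − di + dh.
As a 14×4 matrix over Z this has rank 4, with invariant factors (1,1,1,1).

Now H_k = ker ∂_k / im ∂_{k+1}, so:

  H_0: rank C_0 − rank ∂_1 = 10 − 8 = 2, and the invariant factors of ∂_1 are all 1, so H_0 = Z^2.
  H_1: rank ker ∂_1 − rank ∂_2 = (14 − 8) − 4 = 2, and the invariant factors of ∂_2 are all 1, so H_1 = Z^2.
  H_2: rank ker ∂_2 − rank ∂_3 = (4 − 4) − 0 = 0, and there is no ∂_3, so H_2 = 0.

Hence the Betti numbers are b_0 = 2, b_1 = 2, b_2 = 0.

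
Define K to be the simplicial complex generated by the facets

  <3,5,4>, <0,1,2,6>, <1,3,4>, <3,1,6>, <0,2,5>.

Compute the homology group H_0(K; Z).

Take the total order 0 < 1 < 2 < 3 < 4 < 5 < 6 on the vertex set. Then K (dimension 3) consists of the simplices:

  0-simplices (7): [0], [1], [2], [3], [4], [5], [6]
  1-simplices (14): [0,1], [0,2], [0,5], [0,6], [1,2], [1,3], [1,4], [1,6], [2,5], [2,6], [3,4], [3,5], [3,6], [4,5]
  2-simplices (8): [0,1,2], [0,1,6], [0,2,5], [0,2,6], [1,2,6], [1,3,4], [1,3,6], [3,4,5]
  3-simplices (1): [0,1,2,6]

so the chain groups are C_0 ≅ Z^7, C_1 ≅ Z^14, C_2 ≅ Z^8, C_3 ≅ Z^1.

The boundary map ∂_1: C_1 → C_0 sends each edge [p,q] (with p < q) to q − p. For instance
  ∂[1,3] = [3] − [1].
The 7×14 boundary matrix has rank 6 and Smith normal form diag(1,1,1,1,1,1).

The boundary map ∂_2: C_2 → C_1 maps a triangle to the signed sum of its edges. For instance
  ∂[0,2,6] = [2,6] − [0,6] + [0,2],
  ∂[1,3,6] = [3,6] − [1,6] + [1,3].
The 14×8 boundary matrix has rank 7 and Smith normal form diag(1,1,1,1,1,1,1).

The boundary map ∂_3: C_3 → C_2 sends each 3-simplex σ to the alternating sum Σ_i (−1)^i (σ with its i-th vertex removed). For instance
  ∂[0,1,2,6] = [1,2,6] − [0,2,6] + [0,1,6] − [0,1,2].
As a 8×1 matrix over Z this has rank 1, with invariant factors (1).

From H_k ≅ ker(∂_k) / im(∂_{k+1}) we obtain:

  H_0: rank C_0 − rank ∂_1 = 7 − 6 = 1, and the invariant factors of ∂_1 are all 1, so H_0 = Z.

H_0 = Z.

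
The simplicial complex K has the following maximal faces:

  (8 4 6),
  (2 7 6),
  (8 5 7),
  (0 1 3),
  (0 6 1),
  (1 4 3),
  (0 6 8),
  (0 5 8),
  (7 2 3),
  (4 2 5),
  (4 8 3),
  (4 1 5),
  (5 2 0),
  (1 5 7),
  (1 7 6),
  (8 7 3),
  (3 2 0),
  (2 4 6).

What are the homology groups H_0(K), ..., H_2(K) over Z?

Take the total order 0 < 1 < 2 < 3 < 4 < 5 < 6 < 7 < 8 on the vertex set. Then K (dimension 2) consists of the simplices:

  0-simplices (9): [0], [1], [2], [3], [4], [5], [6], [7], [8]
  1-simplices (27): (27 of them)
  2-simplices (18): [0,1,3], [0,1,6], [0,2,3], [0,2,5], [0,5,8], [0,6,8], [1,3,4], [1,4,5], [1,5,7], [1,6,7], [2,3,7], [2,4,5], [2,4,6], [2,6,7], [3,4,8], [3,7,8], [4,6,8], [5,7,8]

so the chain groups are C_0 ≅ Z^9, C_1 ≅ Z^27, C_2 ≅ Z^18.

Boundary ∂_1: C_1 → C_0 is given by ∂[p,q] = [q] − [p].
The resulting 9×27 matrix has rank 8, and its Smith normal form has invariant factors (1,1,1,1,1,1,1,1).

The boundary map ∂_2: C_2 → C_1 acts by ∂[p,q,r] = [q,r] − [p,r] + [p,q]. For instance
  ∂[1,4,5] = [4,5] − [1,5] + [1,4],
  ∂[2,4,6] = [4,6] − [2,6] + [2,4].
The resulting 27×18 matrix has rank 17, and its Smith normal form has invariant factors (1,1,1,1,1,1,1,1,1,1,1,1,1,1,1,1,1).

Computing H_k = (kernel of ∂_k) / (image of ∂_{k+1}):

  H_0: rank C_0 − rank ∂_1 = 9 − 8 = 1, and the invariant factors of ∂_1 are all 1, so H_0 = Z.
  H_1: rank ker ∂_1 − rank ∂_2 = (27 − 8) − 17 = 2, and the invariant factors of ∂_2 are all 1, so H_1 = Z^2.
  H_2: rank ker ∂_2 − rank ∂_3 = (18 − 17) − 0 = 1, and there is no ∂_3, so H_2 = Z.

H_0 = Z,  H_1 = Z^2,  H_2 = Z.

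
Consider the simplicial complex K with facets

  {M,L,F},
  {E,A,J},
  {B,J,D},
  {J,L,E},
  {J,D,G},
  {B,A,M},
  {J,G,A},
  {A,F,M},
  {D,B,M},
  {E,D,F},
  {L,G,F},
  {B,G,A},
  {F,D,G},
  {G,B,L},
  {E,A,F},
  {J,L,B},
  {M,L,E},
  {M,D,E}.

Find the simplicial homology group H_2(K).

H_2 ≅ 0.

Take the total order A < B < D < E < F < G < J < L < M on the vertex set. Then K (dimension 2) consists of the simplices:

  0-simplices (9): A, B, D, E, F, G, J, L, M
  1-simplices (27): AB, AE, AF, AG, AJ, AM, BD, BG, BJ, BL, BM, DE, DF, DG, DJ, DM, EF, EJ, EL, EM, FG, FL, FM, GJ, GL, JL, LM
  2-simplices (18): ABG, ABM, AEF, AEJ, AFM, AGJ, BDJ, BDM, BGL, BJL, DEF, DEM, DFG, DGJ, EJL, ELM, FGL, FLM

so the chain groups are C_0 ≅ Z^9, C_1 ≅ Z^27, C_2 ≅ Z^18.

The boundary map ∂_1: C_1 → C_0 sends each edge [p,q] (with p < q) to q − p.
The resulting 9×27 matrix has rank 8, and its Smith normal form has invariant factors (1,1,1,1,1,1,1,1).

Boundary ∂_2: C_2 → C_1 maps a triangle to the signed sum of its edges. For instance
  ∂BDM = DM − BM + BD,
  ∂ABG = BG − AG + AB.
The resulting 27×18 matrix has rank 18, and its Smith normal form has invariant factors (1,1,1,1,1,1,1,1,1,1,1,1,1,1,1,1,1,2).

Now H_k = ker ∂_k / im ∂_{k+1}, so:

  H_2: rank ker ∂_2 − rank ∂_3 = (18 − 18) − 0 = 0, and there is no ∂_3, so H_2 = 0.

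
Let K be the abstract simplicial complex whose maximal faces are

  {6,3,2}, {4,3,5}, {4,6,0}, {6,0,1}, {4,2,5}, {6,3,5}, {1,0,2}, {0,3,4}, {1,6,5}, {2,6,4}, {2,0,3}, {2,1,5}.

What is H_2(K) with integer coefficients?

Take the total order 0 < 1 < 2 < 3 < 4 < 5 < 6 on the vertex set. Then K (dimension 2) consists of the simplices:

  0-simplices (7): [0], [1], [2], [3], [4], [5], [6]
  1-simplices (18): [0,1], [0,2], [0,3], [0,4], [0,6], [1,2], [1,5], [1,6], [2,3], [2,4], [2,5], [2,6], [3,4], [3,5], [3,6], [4,5], [4,6], [5,6]
  2-simplices (12): [0,1,2], [0,1,6], [0,2,3], [0,3,4], [0,4,6], [1,2,5], [1,5,6], [2,3,6], [2,4,5], [2,4,6], [3,4,5], [3,5,6]

so the chain groups are C_0 ≅ Z^7, C_1 ≅ Z^18, C_2 ≅ Z^12.

∂_1: C_1 → C_0 is given by ∂[p,q] = [q] − [p]. For instance
  ∂[0,2] = [2] − [0].
This gives a 7×18 integer matrix of rank 6; reducing to Smith normal form yields diagonal entries (1,1,1,1,1,1).

The boundary map ∂_2: C_2 → C_1 sends each 2-simplex [p,q,r] to [q,r] − [p,r] + [p,q]. For instance
  ∂[2,4,6] = [4,6] − [2,6] + [2,4],
  ∂[3,5,6] = [5,6] − [3,6] + [3,5].
The 18×12 boundary matrix has rank 12 and Smith normal form diag(1,1,1,1,1,1,1,1,1,1,1,2).

Computing H_k = (kernel of ∂_k) / (image of ∂_{k+1}):

  H_2: rank ker ∂_2 − rank ∂_3 = (12 − 12) − 0 = 0, and there is no ∂_3, so H_2 = 0.

H_2 ≅ 0.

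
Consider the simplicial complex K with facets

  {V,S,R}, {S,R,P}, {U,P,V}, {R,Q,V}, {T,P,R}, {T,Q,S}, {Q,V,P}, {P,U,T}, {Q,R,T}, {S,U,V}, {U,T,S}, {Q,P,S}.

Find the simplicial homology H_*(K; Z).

Fix the vertex order P < Q < R < S < T < U < V and write every simplex with vertices in increasing order. Then dim K = 2 and the simplices of K are:

  0-simplices (7): P, Q, R, S, T, U, V
  1-simplices (18): PQ, PR, PS, PT, PU, PV, QR, QS, QT, QV, RS, RT, RV, ST, SU, SV, TU, UV
  2-simplices (12): PQS, PQV, PRS, PRT, PTU, PUV, QRT, QRV, QST, RSV, STU, SUV

so the chain groups are C_0 ≅ Z^7, C_1 ≅ Z^18, C_2 ≅ Z^12.

Boundary ∂_1: C_1 → C_0 sends each edge [p,q] (with p < q) to q − p.
As a 7×18 matrix over Z this has rank 6, with invariant factors (1,1,1,1,1,1).

∂_2: C_2 → C_1 sends each 2-simplex [p,q,r] to [q,r] − [p,r] + [p,q]. For instance
  ∂PQV = QV − PV + PQ,
  ∂SUV = UV − SV + SU.
The resulting 18×12 matrix has rank 12, and its Smith normal form has invariant factors (1,1,1,1,1,1,1,1,1,1,1,2).

Reading off H_k = ker ∂_k / im ∂_{k+1}:

  H_0: rank C_0 − rank ∂_1 = 7 − 6 = 1, and the invariant factors of ∂_1 are all 1, so H_0 ≅ Z.
  H_1: rank ker ∂_1 − rank ∂_2 = (18 − 6) − 12 = 0, and ∂_2 has invariant factor 2 > 1, so H_1 ≅ Z_2.
  H_2: rank ker ∂_2 − rank ∂_3 = (12 − 12) − 0 = 0, and there is no ∂_3, so H_2 ≅ 0.

As a check, the Euler characteristic is 7 − 18 + 12 = 1, which agrees with 1 − 0 + 0 = 1.
(K is a triangulation of the real projective plane RP^2.)

H_0 = Z,  H_1 = Z_2,  H_2 = 0.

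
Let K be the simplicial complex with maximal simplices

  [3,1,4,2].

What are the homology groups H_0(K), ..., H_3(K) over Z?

Fix the vertex order 1 < 2 < 3 < 4 and write every simplex with vertices in increasing order. Then dim K = 3 and the simplices of K are:

  0-simplices (4): [1], [2], [3], [4]
  1-simplices (6): [1,2], [1,3], [1,4], [2,3], [2,4], [3,4]
  2-simplices (4): [1,2,3], [1,2,4], [1,3,4], [2,3,4]
  3-simplices (1): [1,2,3,4]

giving chain groups C_0 ≅ Z^4, C_1 ≅ Z^6, C_2 ≅ Z^4, C_3 ≅ Z^1.

Boundary ∂_1: C_1 → C_0 maps an edge to its endpoints' difference, ∂[p,q] = q − p. For instance
  ∂[1,3] = [3] − [1].
The 4×6 boundary matrix has rank 3 and Smith normal form diag(1,1,1).

∂_2: C_2 → C_1 sends each 2-simplex [p,q,r] to [q,r] − [p,r] + [p,q]. For instance
  ∂[1,3,4] = [3,4] − [1,4] + [1,3],
  ∂[2,3,4] = [3,4] − [2,4] + [2,3].
As a 6×4 matrix over Z this has rank 3, with invariant factors (1,1,1).

∂_3: C_3 → C_2 sends each 3-simplex σ to the alternating sum Σ_i (−1)^i (σ with its i-th vertex removed). For instance
  ∂[1,2,3,4] = [2,3,4] − [1,3,4] + [1,2,4] − [1,2,3].
The 4×1 boundary matrix has rank 1 and Smith normal form diag(1).

Reading off H_k = ker ∂_k / im ∂_{k+1}:

  H_0: rank C_0 − rank ∂_1 = 4 − 3 = 1, and the invariant factors of ∂_1 are all 1, so H_0 ≅ Z.
  H_1: rank ker ∂_1 − rank ∂_2 = (6 − 3) − 3 = 0, and the invariant factors of ∂_2 are all 1, so H_1 ≅ 0.
  H_2: rank ker ∂_2 − rank ∂_3 = (4 − 3) − 1 = 0, and the invariant factors of ∂_3 are all 1, so H_2 ≅ 0.
  H_3: rank ker ∂_3 − rank ∂_4 = (1 − 1) − 0 = 0, and there is no ∂_4, so H_3 ≅ 0.

As a check, the Euler characteristic is 4 − 6 + 4 − 1 = 1, which agrees with 1 − 0 + 0 − 0 = 1.

H_0 = Z,  H_1 = 0,  H_2 = 0,  H_3 = 0.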